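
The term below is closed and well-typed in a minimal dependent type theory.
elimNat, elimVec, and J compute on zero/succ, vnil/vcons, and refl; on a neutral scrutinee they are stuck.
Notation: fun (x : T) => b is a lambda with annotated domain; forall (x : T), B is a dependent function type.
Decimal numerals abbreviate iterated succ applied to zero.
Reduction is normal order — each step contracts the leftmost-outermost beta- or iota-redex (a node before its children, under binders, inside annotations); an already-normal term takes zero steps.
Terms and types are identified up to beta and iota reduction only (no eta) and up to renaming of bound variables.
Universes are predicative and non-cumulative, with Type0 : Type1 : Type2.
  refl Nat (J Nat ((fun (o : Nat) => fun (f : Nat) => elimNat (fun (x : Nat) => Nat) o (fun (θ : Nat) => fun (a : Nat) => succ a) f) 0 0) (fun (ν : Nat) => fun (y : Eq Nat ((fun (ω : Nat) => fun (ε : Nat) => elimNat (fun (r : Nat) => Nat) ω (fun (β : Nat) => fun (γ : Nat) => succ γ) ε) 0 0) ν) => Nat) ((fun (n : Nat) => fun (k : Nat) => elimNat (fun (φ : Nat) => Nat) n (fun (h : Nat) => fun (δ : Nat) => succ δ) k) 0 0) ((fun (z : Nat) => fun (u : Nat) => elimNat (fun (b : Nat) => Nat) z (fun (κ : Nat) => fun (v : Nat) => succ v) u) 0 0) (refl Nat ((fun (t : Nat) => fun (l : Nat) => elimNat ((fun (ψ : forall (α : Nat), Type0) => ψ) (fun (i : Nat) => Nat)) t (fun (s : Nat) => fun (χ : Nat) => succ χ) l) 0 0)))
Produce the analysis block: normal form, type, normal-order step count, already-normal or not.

resulting normal form:
  refl Nat 0
type:
  Eq Nat 0 0
steps to reach normal form (normal order): 4
started in normal form: no
first redex: a J iota-redex


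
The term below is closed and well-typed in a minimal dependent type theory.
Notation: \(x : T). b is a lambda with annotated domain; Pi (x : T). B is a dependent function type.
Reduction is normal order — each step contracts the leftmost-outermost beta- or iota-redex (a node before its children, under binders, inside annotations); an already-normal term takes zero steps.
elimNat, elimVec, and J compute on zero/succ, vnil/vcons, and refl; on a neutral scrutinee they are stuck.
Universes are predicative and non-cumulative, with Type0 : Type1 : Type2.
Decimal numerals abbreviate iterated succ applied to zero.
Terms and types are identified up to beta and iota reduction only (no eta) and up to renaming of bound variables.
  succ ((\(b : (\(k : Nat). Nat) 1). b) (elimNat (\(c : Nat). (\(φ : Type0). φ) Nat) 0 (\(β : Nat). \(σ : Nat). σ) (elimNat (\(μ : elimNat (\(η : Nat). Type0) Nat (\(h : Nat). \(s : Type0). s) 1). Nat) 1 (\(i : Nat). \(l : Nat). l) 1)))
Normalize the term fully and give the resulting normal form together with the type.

reduced normal form:
  1
type:
  Nat


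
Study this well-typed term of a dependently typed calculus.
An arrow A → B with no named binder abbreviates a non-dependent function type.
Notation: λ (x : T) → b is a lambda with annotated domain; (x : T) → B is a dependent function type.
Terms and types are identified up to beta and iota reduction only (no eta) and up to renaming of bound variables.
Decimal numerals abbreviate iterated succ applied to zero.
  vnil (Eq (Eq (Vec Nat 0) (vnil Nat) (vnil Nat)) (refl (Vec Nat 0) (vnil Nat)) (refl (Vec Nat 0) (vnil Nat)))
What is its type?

the term's type:
  Vec (Eq (Eq (Vec Nat 0) (vnil Nat) (vnil Nat)) (refl (Vec Nat 0) (vnil Nat)) (refl (Vec Nat 0) (vnil Nat))) 0


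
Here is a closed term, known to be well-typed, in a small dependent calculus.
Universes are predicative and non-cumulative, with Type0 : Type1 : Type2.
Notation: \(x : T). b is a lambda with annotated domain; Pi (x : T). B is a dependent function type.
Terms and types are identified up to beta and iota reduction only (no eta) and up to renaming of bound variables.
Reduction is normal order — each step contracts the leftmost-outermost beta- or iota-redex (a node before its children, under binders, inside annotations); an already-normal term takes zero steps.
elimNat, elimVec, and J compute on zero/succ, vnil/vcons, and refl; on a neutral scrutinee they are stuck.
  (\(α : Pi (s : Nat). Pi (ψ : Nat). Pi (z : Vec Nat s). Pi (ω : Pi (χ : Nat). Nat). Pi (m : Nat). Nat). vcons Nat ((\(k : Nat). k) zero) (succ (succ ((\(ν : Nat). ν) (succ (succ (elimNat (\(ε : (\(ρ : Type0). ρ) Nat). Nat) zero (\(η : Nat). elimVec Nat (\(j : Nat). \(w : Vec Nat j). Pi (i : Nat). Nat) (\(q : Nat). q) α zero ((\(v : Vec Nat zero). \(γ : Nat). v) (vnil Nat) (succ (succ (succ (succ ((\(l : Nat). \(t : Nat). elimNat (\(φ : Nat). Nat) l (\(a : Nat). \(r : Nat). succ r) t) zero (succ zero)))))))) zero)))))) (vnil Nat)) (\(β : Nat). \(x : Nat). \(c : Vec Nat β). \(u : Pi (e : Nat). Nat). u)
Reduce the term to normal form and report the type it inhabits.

resulting normal form:
  vcons Nat zero (succ (succ (succ (succ zero)))) (vnil Nat)
inferred type:
  Vec Nat (succ zero)
observation: the leftmost-outermost redex is a beta-redex, and normalization takes 4 steps.


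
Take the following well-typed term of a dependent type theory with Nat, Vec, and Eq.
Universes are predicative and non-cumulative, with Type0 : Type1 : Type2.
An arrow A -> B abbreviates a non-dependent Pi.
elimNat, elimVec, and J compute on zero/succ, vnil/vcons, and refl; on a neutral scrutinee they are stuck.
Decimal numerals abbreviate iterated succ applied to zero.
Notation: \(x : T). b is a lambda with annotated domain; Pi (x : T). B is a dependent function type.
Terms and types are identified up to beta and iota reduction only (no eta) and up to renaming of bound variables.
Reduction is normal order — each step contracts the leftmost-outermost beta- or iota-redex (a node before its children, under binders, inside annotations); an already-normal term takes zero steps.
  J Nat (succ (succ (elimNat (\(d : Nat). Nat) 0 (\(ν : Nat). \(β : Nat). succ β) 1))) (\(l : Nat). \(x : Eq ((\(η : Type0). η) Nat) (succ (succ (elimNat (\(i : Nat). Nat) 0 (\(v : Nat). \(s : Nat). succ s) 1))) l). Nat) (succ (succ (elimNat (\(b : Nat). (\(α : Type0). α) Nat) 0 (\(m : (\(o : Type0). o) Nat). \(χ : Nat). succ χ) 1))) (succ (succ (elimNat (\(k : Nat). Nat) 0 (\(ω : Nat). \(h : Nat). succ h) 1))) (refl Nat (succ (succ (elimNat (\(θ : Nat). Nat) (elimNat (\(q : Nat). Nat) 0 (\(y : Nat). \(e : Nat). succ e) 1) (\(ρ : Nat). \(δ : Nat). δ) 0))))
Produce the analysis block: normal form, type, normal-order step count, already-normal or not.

normal form:
  3
the term's type:
  Nat
normal-order step count: 5
started in normal form: no
first contracted redex: a J iota-redex


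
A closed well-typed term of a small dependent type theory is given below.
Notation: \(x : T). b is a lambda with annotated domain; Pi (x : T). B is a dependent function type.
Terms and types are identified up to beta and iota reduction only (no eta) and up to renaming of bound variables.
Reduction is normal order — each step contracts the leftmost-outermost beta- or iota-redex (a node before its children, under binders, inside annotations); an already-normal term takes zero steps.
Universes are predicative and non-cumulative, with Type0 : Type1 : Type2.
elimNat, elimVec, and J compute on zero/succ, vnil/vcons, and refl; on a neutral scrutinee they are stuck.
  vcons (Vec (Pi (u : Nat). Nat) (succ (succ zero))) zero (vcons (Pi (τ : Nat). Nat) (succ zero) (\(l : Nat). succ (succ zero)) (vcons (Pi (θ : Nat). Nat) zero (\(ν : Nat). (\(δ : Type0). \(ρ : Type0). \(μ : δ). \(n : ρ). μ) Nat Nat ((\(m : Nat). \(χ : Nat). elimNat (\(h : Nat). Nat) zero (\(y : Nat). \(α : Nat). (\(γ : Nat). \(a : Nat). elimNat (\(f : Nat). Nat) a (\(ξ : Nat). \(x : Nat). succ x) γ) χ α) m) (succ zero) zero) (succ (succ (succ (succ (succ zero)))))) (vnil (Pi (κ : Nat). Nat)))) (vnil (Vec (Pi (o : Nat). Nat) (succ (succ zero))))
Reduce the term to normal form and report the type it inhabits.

normal form:
  vcons (Vec (Pi (u : Nat). Nat) (succ (succ zero))) zero (vcons (Pi (τ : Nat). Nat) (succ zero) (\(l : Nat). succ (succ zero)) (vcons (Pi (θ : Nat). Nat) zero (\(ν : Nat). zero) (vnil (Pi (δ : Nat). Nat)))) (vnil (Vec (Pi (ρ : Nat). Nat) (succ (succ zero))))
type:
  Vec (Vec (Pi (u : Nat). Nat) (succ (succ zero))) (succ zero)
observation: the first redex contracted is a beta-redex; the normal form is reached in 13 normal-order steps.


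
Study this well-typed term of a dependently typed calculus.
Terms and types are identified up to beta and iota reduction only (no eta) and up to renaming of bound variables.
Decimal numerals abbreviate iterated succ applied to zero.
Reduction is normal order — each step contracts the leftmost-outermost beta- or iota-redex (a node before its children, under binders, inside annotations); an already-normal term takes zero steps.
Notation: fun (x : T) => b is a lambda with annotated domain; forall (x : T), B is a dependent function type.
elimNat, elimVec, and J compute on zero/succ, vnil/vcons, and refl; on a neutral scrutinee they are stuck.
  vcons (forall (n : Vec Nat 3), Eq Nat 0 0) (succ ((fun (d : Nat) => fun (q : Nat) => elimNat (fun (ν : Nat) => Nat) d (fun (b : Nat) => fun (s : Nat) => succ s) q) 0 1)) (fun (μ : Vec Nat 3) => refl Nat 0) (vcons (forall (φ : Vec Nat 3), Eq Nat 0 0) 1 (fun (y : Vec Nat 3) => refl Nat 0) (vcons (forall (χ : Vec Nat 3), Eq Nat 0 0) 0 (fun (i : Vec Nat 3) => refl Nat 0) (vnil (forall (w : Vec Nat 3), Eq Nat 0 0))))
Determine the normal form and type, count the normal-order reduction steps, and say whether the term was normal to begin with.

resulting normal form:
  vcons (forall (n : Vec Nat 3), Eq Nat 0 0) 2 (fun (d : Vec Nat 3) => refl Nat 0) (vcons (forall (q : Vec Nat 3), Eq Nat 0 0) 1 (fun (ν : Vec Nat 3) => refl Nat 0) (vcons (forall (b : Vec Nat 3), Eq Nat 0 0) 0 (fun (s : Vec Nat 3) => refl Nat 0) (vnil (forall (μ : Vec Nat 3), Eq Nat 0 0))))
type:
  Vec (forall (n : Vec Nat 3), Eq Nat 0 0) 3
normal-order step count: 6
already normal: no
first redex: a beta-redex


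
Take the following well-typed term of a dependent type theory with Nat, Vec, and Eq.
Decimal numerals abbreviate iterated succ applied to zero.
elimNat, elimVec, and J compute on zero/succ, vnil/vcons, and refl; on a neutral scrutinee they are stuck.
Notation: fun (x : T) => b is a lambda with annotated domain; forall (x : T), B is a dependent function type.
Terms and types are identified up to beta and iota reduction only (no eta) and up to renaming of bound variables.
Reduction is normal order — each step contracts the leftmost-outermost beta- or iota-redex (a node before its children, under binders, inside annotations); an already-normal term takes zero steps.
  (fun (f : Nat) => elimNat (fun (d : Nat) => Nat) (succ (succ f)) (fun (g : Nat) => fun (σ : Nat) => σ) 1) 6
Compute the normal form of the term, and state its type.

reduced normal form:
  8
the term's type:
  Nat
observation: contracting a beta-redex first, the term normalizes in 5 steps.


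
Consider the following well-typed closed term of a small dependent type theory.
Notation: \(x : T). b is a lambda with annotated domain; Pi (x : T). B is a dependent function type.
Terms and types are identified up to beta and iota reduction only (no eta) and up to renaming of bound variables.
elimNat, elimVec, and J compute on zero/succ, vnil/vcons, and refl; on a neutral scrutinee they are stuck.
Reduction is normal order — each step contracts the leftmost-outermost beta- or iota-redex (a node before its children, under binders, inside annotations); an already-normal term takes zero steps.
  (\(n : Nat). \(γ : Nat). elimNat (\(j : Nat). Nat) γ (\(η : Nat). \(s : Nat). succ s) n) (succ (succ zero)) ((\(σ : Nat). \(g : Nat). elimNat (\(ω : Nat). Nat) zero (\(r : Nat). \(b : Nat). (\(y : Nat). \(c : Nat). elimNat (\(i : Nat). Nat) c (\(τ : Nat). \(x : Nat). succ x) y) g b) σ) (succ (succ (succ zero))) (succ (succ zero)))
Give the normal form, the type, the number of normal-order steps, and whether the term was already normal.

normal form:
  succ (succ (succ (succ (succ (succ (succ (succ zero)))))))
the term's type:
  Nat
normal-order step count: 48
already normal: no
first redex: a beta-redex


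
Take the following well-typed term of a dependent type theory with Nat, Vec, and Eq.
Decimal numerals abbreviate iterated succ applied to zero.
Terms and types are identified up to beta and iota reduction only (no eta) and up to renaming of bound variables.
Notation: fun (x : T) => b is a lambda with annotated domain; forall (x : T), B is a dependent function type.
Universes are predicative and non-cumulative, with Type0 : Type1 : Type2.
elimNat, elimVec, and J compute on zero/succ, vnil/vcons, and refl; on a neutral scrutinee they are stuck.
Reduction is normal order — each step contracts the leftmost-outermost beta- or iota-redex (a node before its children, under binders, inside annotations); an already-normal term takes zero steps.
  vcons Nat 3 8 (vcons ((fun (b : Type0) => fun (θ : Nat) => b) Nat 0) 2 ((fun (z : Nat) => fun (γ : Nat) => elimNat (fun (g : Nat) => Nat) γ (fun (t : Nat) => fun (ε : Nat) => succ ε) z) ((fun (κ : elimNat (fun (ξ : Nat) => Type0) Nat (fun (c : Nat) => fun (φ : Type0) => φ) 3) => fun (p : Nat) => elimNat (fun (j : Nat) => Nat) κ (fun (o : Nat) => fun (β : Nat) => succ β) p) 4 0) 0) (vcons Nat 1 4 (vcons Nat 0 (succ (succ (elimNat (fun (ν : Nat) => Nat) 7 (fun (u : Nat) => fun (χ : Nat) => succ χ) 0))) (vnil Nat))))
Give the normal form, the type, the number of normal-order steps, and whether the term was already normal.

resulting normal form:
  vcons Nat 3 8 (vcons Nat 2 4 (vcons Nat 1 4 (vcons Nat 0 9 (vnil Nat))))
the term's type:
  Vec Nat 4
normal-order step count: 21
started in normal form: no
first contracted redex: a beta-redex


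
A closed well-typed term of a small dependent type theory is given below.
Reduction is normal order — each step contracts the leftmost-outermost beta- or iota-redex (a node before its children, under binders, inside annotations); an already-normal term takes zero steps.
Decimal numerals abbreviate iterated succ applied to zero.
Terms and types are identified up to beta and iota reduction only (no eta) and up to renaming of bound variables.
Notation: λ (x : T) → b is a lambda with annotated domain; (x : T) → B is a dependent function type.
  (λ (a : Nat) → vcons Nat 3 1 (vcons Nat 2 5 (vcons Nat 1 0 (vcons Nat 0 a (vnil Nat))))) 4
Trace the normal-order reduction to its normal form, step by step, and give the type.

normal-order reduction:
  (λ (a : Nat) → vcons Nat 3 1 (vcons Nat 2 5 (vcons Nat 1 0 (vcons Nat 0 a (vnil Nat))))) 4
  ~> vcons Nat 3 1 (vcons Nat 2 5 (vcons Nat 1 0 (vcons Nat 0 4 (vnil Nat))))
type:
  Vec Nat 4


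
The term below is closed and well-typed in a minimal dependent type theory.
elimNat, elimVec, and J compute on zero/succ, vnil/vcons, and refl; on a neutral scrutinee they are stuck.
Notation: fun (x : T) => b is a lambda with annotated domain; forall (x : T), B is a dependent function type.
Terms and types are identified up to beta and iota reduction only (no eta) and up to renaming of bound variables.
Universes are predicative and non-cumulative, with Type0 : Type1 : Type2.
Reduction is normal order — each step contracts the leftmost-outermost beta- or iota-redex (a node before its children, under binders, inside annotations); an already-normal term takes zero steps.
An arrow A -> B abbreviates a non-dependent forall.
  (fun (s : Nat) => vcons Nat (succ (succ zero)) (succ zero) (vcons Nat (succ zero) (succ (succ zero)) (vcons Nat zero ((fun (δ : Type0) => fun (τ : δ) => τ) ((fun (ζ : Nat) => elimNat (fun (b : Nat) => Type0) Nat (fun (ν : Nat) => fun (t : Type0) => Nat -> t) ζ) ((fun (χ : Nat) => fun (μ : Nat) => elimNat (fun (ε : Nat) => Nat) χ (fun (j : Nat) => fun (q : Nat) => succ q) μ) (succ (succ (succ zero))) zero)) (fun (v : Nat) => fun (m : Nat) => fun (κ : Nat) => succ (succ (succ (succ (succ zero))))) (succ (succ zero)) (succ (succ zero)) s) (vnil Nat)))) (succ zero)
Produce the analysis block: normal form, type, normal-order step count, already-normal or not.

reduced normal form:
  vcons Nat (succ (succ zero)) (succ zero) (vcons Nat (succ zero) (succ (succ zero)) (vcons Nat zero (succ (succ (succ (succ (succ zero))))) (vnil Nat)))
the term's type:
  Vec Nat (succ (succ (succ zero)))
normal-order step count: 6
started in normal form: no
first contracted redex: a beta-redex


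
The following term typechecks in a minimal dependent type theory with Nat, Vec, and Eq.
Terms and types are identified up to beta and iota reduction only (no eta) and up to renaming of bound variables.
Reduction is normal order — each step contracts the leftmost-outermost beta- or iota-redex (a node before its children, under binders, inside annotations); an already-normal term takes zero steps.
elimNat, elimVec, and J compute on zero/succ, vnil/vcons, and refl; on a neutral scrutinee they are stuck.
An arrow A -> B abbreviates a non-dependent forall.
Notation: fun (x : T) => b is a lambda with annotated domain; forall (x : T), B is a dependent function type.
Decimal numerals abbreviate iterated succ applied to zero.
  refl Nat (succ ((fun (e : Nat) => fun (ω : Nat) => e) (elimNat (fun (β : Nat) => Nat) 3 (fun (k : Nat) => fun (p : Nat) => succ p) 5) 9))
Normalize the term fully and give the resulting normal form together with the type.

normal form:
  refl Nat 9
the term's type:
  Eq Nat 9 9
observation: normalization takes exactly 18 steps under the normal-order strategy.


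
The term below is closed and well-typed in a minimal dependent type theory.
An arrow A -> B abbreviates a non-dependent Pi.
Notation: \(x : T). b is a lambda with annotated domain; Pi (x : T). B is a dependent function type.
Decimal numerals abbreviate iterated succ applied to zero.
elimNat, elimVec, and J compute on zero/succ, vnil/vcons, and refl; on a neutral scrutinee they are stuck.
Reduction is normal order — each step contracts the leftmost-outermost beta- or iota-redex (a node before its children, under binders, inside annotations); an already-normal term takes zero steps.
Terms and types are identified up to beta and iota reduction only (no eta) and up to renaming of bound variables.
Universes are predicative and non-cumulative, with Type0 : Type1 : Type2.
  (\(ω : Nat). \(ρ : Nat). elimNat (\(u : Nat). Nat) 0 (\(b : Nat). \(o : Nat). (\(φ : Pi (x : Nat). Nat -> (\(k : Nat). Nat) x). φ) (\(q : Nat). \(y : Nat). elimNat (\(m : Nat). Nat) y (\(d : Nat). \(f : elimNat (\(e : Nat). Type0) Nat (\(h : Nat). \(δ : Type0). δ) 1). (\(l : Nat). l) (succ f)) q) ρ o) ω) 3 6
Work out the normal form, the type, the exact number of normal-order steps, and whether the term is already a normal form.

resulting normal form:
  18
inferred type:
  Nat
steps to reach normal form (normal order): 96
started in normal form: no
first redex: a beta-redex


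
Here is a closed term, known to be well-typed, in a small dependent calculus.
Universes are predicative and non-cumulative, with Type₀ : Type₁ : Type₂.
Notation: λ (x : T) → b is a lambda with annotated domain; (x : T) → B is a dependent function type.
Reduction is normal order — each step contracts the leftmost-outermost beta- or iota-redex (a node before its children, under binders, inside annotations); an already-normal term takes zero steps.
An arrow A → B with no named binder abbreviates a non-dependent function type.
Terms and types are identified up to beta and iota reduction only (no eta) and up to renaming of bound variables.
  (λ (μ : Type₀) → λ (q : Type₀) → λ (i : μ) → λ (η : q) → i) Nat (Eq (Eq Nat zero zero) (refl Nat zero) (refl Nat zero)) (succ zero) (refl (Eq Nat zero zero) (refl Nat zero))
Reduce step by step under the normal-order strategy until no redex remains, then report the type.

normal-order reduction sequence:
  (λ (μ : Type₀) → λ (q : Type₀) → λ (i : μ) → λ (η : q) → i) Nat (Eq (Eq Nat zero zero) (refl Nat zero) (refl Nat zero)) (succ zero) (refl (Eq Nat zero zero) (refl Nat zero))
  ~> (λ (μ : Type₀) → λ (q : Nat) → λ (i : μ) → q) (Eq (Eq Nat zero zero) (refl Nat zero) (refl Nat zero)) (succ zero) (refl (Eq Nat zero zero) (refl Nat zero))
  ~> (λ (μ : Nat) → λ (q : Eq (Eq Nat zero zero) (refl Nat zero) (refl Nat zero)) → μ) (succ zero) (refl (Eq Nat zero zero) (refl Nat zero))
  ~> (λ (μ : Eq (Eq Nat zero zero) (refl Nat zero) (refl Nat zero)) → succ zero) (refl (Eq Nat zero zero) (refl Nat zero))
  ~> succ zero
inferred type:
  Nat


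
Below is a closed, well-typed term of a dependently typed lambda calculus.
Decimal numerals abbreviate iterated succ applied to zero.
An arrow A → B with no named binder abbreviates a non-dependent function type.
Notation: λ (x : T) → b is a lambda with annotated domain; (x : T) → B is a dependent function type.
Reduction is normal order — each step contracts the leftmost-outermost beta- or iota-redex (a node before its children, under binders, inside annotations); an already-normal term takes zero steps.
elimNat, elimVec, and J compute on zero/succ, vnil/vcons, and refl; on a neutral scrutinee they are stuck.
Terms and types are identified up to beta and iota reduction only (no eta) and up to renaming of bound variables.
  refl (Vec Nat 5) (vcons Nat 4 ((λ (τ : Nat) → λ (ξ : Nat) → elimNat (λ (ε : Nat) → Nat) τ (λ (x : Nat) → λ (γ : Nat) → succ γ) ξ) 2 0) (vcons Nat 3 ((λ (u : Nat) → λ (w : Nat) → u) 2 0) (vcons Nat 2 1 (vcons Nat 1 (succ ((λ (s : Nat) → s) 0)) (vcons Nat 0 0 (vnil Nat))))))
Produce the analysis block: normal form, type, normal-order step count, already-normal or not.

reduced normal form:
  refl (Vec Nat 5) (vcons Nat 4 2 (vcons Nat 3 2 (vcons Nat 2 1 (vcons Nat 1 1 (vcons Nat 0 0 (vnil Nat))))))
the term's type:
  Eq (Vec Nat 5) (vcons Nat 4 2 (vcons Nat 3 2 (vcons Nat 2 1 (vcons Nat 1 1 (vcons Nat 0 0 (vnil Nat)))))) (vcons Nat 4 2 (vcons Nat 3 2 (vcons Nat 2 1 (vcons Nat 1 1 (vcons Nat 0 0 (vnil Nat))))))
reduction steps (normal order): 6
already normal: no
first contracted redex: a beta-redex


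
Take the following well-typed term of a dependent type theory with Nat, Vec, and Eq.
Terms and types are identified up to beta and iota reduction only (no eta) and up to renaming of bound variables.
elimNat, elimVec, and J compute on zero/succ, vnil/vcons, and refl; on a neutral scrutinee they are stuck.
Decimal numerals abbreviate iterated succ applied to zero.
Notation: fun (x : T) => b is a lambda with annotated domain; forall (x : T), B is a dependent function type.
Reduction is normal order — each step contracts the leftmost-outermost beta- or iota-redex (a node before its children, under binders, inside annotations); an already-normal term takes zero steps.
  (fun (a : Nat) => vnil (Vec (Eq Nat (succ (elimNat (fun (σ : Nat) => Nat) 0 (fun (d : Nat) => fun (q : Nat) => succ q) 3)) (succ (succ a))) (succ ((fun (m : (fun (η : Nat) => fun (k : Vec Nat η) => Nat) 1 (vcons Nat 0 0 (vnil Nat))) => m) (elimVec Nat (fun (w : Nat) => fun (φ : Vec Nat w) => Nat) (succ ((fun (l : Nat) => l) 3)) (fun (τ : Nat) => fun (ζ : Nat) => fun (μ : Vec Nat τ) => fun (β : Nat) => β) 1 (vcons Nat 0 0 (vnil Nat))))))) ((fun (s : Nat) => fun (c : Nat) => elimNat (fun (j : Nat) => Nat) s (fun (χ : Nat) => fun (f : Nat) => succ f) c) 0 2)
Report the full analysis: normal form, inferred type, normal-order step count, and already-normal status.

resulting normal form:
  vnil (Vec (Eq Nat 4 4) 5)
type:
  Vec (Vec (Eq Nat 4 4) 5) 0
reduction steps (normal order): 28
term was already normal: no
first redex: a beta-redex


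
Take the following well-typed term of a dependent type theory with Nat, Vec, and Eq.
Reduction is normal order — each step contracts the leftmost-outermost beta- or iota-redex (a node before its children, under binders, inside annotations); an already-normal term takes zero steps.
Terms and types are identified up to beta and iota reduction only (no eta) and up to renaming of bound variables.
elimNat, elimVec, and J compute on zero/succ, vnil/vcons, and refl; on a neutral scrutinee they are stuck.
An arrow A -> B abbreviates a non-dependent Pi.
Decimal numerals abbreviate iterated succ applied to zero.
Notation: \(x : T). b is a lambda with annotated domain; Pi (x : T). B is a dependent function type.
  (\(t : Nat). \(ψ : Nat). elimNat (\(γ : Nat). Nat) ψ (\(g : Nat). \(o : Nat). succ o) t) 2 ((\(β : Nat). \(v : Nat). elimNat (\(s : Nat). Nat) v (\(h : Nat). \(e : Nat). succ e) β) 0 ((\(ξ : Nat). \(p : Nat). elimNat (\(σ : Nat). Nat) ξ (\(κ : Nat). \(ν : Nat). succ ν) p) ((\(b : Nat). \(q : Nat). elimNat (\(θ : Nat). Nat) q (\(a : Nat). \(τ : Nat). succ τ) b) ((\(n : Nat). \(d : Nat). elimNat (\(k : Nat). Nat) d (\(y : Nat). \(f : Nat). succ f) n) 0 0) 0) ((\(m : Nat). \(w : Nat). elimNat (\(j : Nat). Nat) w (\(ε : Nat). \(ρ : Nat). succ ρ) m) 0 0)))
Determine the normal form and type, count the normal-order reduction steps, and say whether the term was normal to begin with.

resulting normal form:
  2
the term's type:
  Nat
steps to reach normal form (normal order): 24
term was already normal: no
first contracted redex: a beta-redex


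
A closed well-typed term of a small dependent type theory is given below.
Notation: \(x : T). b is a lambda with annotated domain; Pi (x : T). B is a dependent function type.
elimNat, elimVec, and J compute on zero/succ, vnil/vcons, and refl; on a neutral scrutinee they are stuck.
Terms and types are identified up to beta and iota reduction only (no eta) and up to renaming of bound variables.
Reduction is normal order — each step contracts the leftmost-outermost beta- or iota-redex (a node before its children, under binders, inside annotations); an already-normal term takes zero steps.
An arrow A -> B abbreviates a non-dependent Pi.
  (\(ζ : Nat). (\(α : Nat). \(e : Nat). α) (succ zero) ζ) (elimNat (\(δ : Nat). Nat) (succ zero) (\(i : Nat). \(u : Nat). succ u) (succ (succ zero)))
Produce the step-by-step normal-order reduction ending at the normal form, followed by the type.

reduction (normal order):
  (\(ζ : Nat). (\(α : Nat). \(e : Nat). α) (succ zero) ζ) (elimNat (\(δ : Nat). Nat) (succ zero) (\(i : Nat). \(u : Nat). succ u) (succ (succ zero)))
  ~> (\(ζ : Nat). \(α : Nat). ζ) (succ zero) (elimNat (\(e : Nat). Nat) (succ zero) (\(δ : Nat). \(i : Nat). succ i) (succ (succ zero)))
  ~> (\(ζ : Nat). succ zero) (elimNat (\(α : Nat). Nat) (succ zero) (\(e : Nat). \(δ : Nat). succ δ) (succ (succ zero)))
  ~> succ zero
type:
  Nat


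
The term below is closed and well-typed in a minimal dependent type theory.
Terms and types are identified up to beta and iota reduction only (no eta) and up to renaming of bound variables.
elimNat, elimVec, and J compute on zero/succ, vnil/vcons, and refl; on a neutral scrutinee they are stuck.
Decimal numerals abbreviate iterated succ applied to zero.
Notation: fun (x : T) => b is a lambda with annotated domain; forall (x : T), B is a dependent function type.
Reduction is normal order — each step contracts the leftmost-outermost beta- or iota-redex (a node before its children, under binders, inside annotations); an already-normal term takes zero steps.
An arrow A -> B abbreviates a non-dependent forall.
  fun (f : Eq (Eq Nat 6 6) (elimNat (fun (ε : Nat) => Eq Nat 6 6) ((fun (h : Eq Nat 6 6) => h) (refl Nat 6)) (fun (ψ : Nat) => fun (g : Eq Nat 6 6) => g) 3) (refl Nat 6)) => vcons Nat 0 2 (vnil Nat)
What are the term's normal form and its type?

resulting normal form:
  fun (f : Eq (Eq Nat 6 6) (refl Nat 6) (refl Nat 6)) => vcons Nat 0 2 (vnil Nat)
the term's type:
  Eq (Eq Nat 6 6) (refl Nat 6) (refl Nat 6) -> Vec Nat 1
observation: contracting an elimNat iota-redex first, the term normalizes in 11 steps.


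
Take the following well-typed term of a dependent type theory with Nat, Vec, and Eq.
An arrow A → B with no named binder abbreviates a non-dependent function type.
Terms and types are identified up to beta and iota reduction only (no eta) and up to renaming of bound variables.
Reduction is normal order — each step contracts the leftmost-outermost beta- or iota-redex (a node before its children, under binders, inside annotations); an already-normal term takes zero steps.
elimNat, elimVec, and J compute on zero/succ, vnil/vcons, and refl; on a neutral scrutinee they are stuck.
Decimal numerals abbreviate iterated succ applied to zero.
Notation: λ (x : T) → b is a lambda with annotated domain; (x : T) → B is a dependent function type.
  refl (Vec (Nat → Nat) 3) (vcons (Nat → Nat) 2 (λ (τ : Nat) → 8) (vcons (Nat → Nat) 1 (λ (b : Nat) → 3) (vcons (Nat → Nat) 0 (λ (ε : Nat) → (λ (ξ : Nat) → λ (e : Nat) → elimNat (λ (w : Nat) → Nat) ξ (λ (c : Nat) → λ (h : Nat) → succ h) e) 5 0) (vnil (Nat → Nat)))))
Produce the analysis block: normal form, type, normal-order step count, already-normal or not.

resulting normal form:
  refl (Vec (Nat → Nat) 3) (vcons (Nat → Nat) 2 (λ (τ : Nat) → 8) (vcons (Nat → Nat) 1 (λ (b : Nat) → 3) (vcons (Nat → Nat) 0 (λ (ε : Nat) → 5) (vnil (Nat → Nat)))))
type:
  Eq (Vec (Nat → Nat) 3) (vcons (Nat → Nat) 2 (λ (τ : Nat) → 8) (vcons (Nat → Nat) 1 (λ (b : Nat) → 3) (vcons (Nat → Nat) 0 (λ (ε : Nat) → 5) (vnil (Nat → Nat))))) (vcons (Nat → Nat) 2 (λ (ξ : Nat) → 8) (vcons (Nat → Nat) 1 (λ (e : Nat) → 3) (vcons (Nat → Nat) 0 (λ (w : Nat) → 5) (vnil (Nat → Nat)))))
normal-order step count: 3
term was already normal: no
first contracted redex: a beta-redex


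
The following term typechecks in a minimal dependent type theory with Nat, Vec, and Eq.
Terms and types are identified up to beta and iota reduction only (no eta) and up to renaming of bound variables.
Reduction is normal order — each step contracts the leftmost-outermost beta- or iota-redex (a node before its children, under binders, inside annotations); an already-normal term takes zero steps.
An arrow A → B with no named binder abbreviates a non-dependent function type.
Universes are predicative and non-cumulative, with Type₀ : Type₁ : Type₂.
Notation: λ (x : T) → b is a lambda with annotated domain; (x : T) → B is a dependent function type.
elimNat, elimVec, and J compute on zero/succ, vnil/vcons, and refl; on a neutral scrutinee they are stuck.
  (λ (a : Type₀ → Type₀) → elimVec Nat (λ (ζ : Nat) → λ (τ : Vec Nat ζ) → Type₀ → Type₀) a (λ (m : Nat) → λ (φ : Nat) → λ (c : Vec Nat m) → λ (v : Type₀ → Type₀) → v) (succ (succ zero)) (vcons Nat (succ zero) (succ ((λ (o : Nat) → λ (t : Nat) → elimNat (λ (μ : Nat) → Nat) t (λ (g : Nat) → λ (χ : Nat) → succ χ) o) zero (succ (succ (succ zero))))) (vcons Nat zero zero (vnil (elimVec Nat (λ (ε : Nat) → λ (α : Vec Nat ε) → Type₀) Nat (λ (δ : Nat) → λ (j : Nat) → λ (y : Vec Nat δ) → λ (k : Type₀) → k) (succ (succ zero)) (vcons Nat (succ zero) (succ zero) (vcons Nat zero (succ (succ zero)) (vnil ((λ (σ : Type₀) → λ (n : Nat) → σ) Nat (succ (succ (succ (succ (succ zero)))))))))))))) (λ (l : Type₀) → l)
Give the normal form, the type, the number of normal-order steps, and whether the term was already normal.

resulting normal form:
  λ (a : Type₀) → a
type:
  Type₀ → Type₀
normal-order step count: 12
term was already normal: no
first contracted redex: a beta-redex


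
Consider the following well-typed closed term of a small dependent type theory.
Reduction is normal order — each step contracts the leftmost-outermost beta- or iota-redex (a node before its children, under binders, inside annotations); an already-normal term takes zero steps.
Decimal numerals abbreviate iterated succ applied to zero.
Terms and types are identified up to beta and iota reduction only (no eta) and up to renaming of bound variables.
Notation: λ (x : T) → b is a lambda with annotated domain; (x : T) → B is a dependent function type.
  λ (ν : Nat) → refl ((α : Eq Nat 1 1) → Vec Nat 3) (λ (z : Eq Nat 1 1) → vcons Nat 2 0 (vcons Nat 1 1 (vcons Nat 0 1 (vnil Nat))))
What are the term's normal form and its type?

reduced normal form:
  λ (ν : Nat) → refl ((α : Eq Nat 1 1) → Vec Nat 3) (λ (z : Eq Nat 1 1) → vcons Nat 2 0 (vcons Nat 1 1 (vcons Nat 0 1 (vnil Nat))))
type:
  (ν : Nat) → Eq ((α : Eq Nat 1 1) → Vec Nat 3) (λ (z : Eq Nat 1 1) → vcons Nat 2 0 (vcons Nat 1 1 (vcons Nat 0 1 (vnil Nat)))) (λ (l : Eq Nat 1 1) → vcons Nat 2 0 (vcons Nat 1 1 (vcons Nat 0 1 (vnil Nat))))


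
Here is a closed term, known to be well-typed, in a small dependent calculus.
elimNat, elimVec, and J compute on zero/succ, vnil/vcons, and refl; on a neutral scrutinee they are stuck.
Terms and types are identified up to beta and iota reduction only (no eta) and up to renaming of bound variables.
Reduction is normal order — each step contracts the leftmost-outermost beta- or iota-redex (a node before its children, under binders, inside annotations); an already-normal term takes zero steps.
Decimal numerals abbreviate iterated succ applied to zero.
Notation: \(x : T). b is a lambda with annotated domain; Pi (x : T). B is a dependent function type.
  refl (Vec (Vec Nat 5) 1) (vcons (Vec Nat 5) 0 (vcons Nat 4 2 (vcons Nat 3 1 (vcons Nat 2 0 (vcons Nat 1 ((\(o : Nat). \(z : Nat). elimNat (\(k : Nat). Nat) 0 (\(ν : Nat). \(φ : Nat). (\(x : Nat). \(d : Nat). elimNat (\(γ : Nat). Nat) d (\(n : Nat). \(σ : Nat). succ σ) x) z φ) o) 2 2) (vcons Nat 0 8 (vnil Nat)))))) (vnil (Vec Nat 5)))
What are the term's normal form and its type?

resulting normal form:
  refl (Vec (Vec Nat 5) 1) (vcons (Vec Nat 5) 0 (vcons Nat 4 2 (vcons Nat 3 1 (vcons Nat 2 0 (vcons Nat 1 4 (vcons Nat 0 8 (vnil Nat)))))) (vnil (Vec Nat 5)))
inferred type:
  Eq (Vec (Vec Nat 5) 1) (vcons (Vec Nat 5) 0 (vcons Nat 4 2 (vcons Nat 3 1 (vcons Nat 2 0 (vcons Nat 1 4 (vcons Nat 0 8 (vnil Nat)))))) (vnil (Vec Nat 5))) (vcons (Vec Nat 5) 0 (vcons Nat 4 2 (vcons Nat 3 1 (vcons Nat 2 0 (vcons Nat 1 4 (vcons Nat 0 8 (vnil Nat)))))) (vnil (Vec Nat 5)))
observation: contracting a beta-redex first, the term normalizes in 27 steps.


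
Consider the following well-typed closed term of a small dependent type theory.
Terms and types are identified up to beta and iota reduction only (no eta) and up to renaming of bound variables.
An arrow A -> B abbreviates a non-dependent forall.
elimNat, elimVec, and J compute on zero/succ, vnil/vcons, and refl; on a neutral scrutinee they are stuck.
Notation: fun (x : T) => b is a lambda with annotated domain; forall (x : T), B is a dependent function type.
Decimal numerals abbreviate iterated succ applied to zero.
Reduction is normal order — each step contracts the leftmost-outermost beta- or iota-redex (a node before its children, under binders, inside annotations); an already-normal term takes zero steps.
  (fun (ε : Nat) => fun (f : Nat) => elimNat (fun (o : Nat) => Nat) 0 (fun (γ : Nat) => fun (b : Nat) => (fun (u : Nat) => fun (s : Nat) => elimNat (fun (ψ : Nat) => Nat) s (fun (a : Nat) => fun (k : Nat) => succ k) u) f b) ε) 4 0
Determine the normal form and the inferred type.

normal form:
  0
the term's type:
  Nat
observation: 27 normal-order steps separate the term from its normal form.


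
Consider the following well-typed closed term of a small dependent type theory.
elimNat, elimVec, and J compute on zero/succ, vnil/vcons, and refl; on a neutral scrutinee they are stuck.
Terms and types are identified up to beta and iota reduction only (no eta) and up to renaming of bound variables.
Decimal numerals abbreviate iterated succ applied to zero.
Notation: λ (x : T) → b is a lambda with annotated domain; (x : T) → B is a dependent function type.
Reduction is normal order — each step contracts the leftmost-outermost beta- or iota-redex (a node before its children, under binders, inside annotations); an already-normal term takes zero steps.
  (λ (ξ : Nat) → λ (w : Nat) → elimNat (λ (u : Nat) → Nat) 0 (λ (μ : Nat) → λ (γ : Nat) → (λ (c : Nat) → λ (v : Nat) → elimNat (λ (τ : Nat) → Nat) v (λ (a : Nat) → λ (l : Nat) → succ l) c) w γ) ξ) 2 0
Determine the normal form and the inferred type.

normal form:
  0
the term's type:
  Nat


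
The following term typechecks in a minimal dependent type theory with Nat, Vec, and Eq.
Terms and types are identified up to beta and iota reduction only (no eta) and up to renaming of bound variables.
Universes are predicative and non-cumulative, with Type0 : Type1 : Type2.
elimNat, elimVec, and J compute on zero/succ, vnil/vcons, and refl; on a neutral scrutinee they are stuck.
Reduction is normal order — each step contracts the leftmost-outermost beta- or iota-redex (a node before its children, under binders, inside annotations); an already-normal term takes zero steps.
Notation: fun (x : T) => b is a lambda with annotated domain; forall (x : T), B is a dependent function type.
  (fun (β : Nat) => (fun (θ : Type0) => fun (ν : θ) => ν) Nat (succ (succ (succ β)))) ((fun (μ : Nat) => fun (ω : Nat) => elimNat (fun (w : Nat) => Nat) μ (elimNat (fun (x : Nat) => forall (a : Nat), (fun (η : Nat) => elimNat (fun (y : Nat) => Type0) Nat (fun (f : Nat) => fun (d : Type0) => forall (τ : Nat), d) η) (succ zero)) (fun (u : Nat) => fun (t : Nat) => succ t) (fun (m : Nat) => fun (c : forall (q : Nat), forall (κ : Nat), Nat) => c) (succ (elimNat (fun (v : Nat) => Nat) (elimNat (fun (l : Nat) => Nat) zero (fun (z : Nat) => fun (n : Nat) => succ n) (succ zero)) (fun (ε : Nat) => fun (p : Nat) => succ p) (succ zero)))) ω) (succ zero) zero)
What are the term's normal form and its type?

reduced normal form:
  succ (succ (succ (succ zero)))
the term's type:
  Nat


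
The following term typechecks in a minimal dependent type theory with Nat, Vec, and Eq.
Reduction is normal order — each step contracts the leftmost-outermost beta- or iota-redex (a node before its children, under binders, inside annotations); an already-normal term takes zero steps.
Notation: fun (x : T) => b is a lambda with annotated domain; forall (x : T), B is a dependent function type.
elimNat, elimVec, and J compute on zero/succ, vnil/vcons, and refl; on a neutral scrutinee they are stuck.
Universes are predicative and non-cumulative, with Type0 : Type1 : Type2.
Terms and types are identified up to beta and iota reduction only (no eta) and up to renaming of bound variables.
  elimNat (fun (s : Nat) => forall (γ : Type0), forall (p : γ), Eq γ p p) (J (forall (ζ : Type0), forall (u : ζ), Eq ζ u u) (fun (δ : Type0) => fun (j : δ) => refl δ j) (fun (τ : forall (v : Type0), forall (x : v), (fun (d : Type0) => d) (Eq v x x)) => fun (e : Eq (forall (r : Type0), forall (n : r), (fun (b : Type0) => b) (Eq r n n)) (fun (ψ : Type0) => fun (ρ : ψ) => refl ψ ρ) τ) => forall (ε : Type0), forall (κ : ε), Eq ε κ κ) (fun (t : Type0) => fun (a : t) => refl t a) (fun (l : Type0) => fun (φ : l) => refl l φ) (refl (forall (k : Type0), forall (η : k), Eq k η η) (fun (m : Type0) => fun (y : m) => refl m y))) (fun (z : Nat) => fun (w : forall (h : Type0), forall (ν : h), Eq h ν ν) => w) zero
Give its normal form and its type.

normal form:
  fun (s : Type0) => fun (γ : s) => refl s γ
type:
  forall (s : Type0), forall (γ : s), Eq s γ γ


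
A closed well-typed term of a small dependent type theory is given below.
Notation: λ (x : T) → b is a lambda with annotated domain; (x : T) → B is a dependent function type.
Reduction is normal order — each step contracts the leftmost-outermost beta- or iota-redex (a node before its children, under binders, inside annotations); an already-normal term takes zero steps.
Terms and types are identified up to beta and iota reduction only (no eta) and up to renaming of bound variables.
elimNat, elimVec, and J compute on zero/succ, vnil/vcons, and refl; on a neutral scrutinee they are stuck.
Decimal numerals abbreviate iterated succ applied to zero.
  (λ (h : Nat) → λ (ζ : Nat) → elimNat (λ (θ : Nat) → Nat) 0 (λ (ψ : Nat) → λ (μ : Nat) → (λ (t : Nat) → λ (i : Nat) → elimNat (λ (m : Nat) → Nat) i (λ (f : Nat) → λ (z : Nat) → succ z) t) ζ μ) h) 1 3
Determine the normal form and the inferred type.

reduced normal form:
  3
the term's type:
  Nat
observation: 18 normal-order steps separate the term from its normal form.
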